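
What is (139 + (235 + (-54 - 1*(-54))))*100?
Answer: 37400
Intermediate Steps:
(139 + (235 + (-54 - 1*(-54))))*100 = (139 + (235 + (-54 + 54)))*100 = (139 + (235 + 0))*100 = (139 + 235)*100 = 374*100 = 37400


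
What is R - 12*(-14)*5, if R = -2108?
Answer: -1268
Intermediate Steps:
R - 12*(-14)*5 = -2108 - 12*(-14)*5 = -2108 + 168*5 = -2108 + 840 = -1268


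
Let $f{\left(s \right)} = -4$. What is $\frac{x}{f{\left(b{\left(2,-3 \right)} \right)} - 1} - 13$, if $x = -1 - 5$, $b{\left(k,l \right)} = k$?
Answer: $- \frac{59}{5} \approx -11.8$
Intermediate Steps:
$x = -6$
$\frac{x}{f{\left(b{\left(2,-3 \right)} \right)} - 1} - 13 = - \frac{6}{-4 - 1} - 13 = - \frac{6}{-5} - 13 = \left(-6\right) \left(- \frac{1}{5}\right) - 13 = \frac{6}{5} - 13 = - \frac{59}{5}$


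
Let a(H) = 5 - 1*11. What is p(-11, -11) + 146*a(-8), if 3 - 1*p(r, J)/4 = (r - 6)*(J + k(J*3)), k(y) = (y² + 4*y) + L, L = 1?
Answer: 63532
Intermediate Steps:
a(H) = -6 (a(H) = 5 - 11 = -6)
k(y) = 1 + y² + 4*y (k(y) = (y² + 4*y) + 1 = 1 + y² + 4*y)
p(r, J) = 12 - 4*(-6 + r)*(1 + 9*J² + 13*J) (p(r, J) = 12 - 4*(r - 6)*(J + (1 + (J*3)² + 4*(J*3))) = 12 - 4*(-6 + r)*(J + (1 + (3*J)² + 4*(3*J))) = 12 - 4*(-6 + r)*(J + (1 + 9*J² + 12*J)) = 12 - 4*(-6 + r)*(1 + 9*J² + 13*J))
p(-11, -11) + 146*a(-8) = (36 - 4*(-11) + 216*(-11)² + 312*(-11) - 52*(-11)*(-11) - 36*(-11)*(-11)²) + 146*(-6) = (36 + 44 + 216*121 - 3432 - 6292 - 36*(-11)*121) - 876 = (36 + 44 + 26136 - 3432 - 6292 + 47916) - 876 = 64408 - 876 = 63532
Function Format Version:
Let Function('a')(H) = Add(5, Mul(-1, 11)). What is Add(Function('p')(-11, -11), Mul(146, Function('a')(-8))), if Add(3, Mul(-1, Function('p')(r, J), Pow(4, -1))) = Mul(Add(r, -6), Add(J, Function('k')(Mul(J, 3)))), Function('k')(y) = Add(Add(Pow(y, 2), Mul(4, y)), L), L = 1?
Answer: 63532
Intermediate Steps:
Function('a')(H) = -6 (Function('a')(H) = Add(5, -11) = -6)
Function('k')(y) = Add(1, Pow(y, 2), Mul(4, y)) (Function('k')(y) = Add(Add(Pow(y, 2), Mul(4, y)), 1) = Add(1, Pow(y, 2), Mul(4, y)))
Function('p')(r, J) = Add(12, Mul(-4, Add(-6, r), Add(1, Mul(9, Pow(J, 2)), Mul(13, J)))) (Function('p')(r, J) = Add(12, Mul(-4, Mul(Add(r, -6), Add(J, Add(1, Pow(Mul(J, 3), 2), Mul(4, Mul(J, 3))))))) = Add(12, Mul(-4, Mul(Add(-6, r), Add(J, Add(1, Pow(Mul(3, J), 2), Mul(4, Mul(3, J))))))) = Add(12, Mul(-4, Mul(Add(-6, r), Add(J, Add(1, Mul(9, Pow(J, 2)), Mul(12, J)))))) = Add(12, Mul(-4, Mul(Add(-6, r), Add(1, Mul(9, Pow(J, 2)), Mul(13, J))))) = Add(12, Mul(-4, Add(-6, r), Add(1, Mul(9, Pow(J, 2)), Mul(13, J)))))
Add(Function('p')(-11, -11), Mul(146, Function('a')(-8))) = Add(Add(36, Mul(-4, -11), Mul(216, Pow(-11, 2)), Mul(312, -11), Mul(-52, -11, -11), Mul(-36, -11, Pow(-11, 2))), Mul(146, -6)) = Add(Add(36, 44, Mul(216, 121), -3432, -6292, Mul(-36, -11, 121)), -876) = Add(Add(36, 44, 26136, -3432, -6292, 47916), -876) = Add(64408, -876) = 63532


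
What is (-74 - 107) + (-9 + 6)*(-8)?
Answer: -157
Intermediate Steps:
(-74 - 107) + (-9 + 6)*(-8) = -181 - 3*(-8) = -181 + 24 = -157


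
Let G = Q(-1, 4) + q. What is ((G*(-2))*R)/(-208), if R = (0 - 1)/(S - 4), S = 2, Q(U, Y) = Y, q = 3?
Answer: 7/208 ≈ 0.033654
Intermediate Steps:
G = 7 (G = 4 + 3 = 7)
R = ½ (R = (0 - 1)/(2 - 4) = -1/(-2) = -1*(-½) = ½ ≈ 0.50000)
((G*(-2))*R)/(-208) = ((7*(-2))*(½))/(-208) = -14*½*(-1/208) = -7*(-1/208) = 7/208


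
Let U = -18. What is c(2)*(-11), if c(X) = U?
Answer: 198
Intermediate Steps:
c(X) = -18
c(2)*(-11) = -18*(-11) = 198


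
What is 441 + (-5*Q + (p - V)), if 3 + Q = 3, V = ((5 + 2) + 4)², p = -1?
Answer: 319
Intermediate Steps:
V = 121 (V = (7 + 4)² = 11² = 121)
Q = 0 (Q = -3 + 3 = 0)
441 + (-5*Q + (p - V)) = 441 + (-5*0 + (-1 - 1*121)) = 441 + (0 + (-1 - 121)) = 441 + (0 - 122) = 441 - 122 = 319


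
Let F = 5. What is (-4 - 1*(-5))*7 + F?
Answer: 12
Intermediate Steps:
(-4 - 1*(-5))*7 + F = (-4 - 1*(-5))*7 + 5 = (-4 + 5)*7 + 5 = 1*7 + 5 = 7 + 5 = 12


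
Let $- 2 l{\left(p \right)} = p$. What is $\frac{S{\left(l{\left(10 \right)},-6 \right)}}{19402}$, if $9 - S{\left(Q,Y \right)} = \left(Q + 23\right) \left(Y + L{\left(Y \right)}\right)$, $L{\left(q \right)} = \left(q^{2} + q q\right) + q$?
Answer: $- \frac{1071}{19402} \approx -0.055201$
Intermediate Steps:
$L{\left(q \right)} = q + 2 q^{2}$ ($L{\left(q \right)} = \left(q^{2} + q^{2}\right) + q = 2 q^{2} + q = q + 2 q^{2}$)
$l{\left(p \right)} = - \frac{p}{2}$
$S{\left(Q,Y \right)} = 9 - \left(23 + Q\right) \left(Y + Y \left(1 + 2 Y\right)\right)$ ($S{\left(Q,Y \right)} = 9 - \left(Q + 23\right) \left(Y + Y \left(1 + 2 Y\right)\right) = 9 - \left(23 + Q\right) \left(Y + Y \left(1 + 2 Y\right)\right)$)
$\frac{S{\left(l{\left(10 \right)},-6 \right)}}{19402} = \frac{9 - -276 - 46 \left(-6\right)^{2} - 2 \left(\left(- \frac{1}{2}\right) 10\right) \left(-6\right) - 2 \left(\left(- \frac{1}{2}\right) 10\right) \left(-6\right)^{2}}{19402} = \left(9 + 276 - 1656 - \left(-10\right) \left(-6\right) - \left(-10\right) 36\right) \frac{1}{19402} = \left(9 + 276 - 1656 - 60 + 360\right) \frac{1}{19402} = \left(-1071\right) \frac{1}{19402} = - \frac{1071}{19402}$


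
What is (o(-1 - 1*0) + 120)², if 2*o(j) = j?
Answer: 57121/4 ≈ 14280.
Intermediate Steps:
o(j) = j/2
(o(-1 - 1*0) + 120)² = ((-1 - 1*0)/2 + 120)² = ((-1 + 0)/2 + 120)² = ((½)*(-1) + 120)² = (-½ + 120)² = (239/2)² = 57121/4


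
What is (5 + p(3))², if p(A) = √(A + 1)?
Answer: 49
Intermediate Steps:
p(A) = √(1 + A)
(5 + p(3))² = (5 + √(1 + 3))² = (5 + √4)² = (5 + 2)² = 7² = 49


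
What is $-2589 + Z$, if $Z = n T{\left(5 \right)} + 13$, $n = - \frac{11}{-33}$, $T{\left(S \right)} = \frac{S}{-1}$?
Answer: $- \frac{7733}{3} \approx -2577.7$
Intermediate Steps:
$T{\left(S \right)} = - S$ ($T{\left(S \right)} = S \left(-1\right) = - S$)
$n = \frac{1}{3}$ ($n = \left(-11\right) \left(- \frac{1}{33}\right) = \frac{1}{3} \approx 0.33333$)
$Z = \frac{34}{3}$ ($Z = \frac{\left(-1\right) 5}{3} + 13 = \frac{1}{3} \left(-5\right) + 13 = - \frac{5}{3} + 13 = \frac{34}{3} \approx 11.333$)
$-2589 + Z = -2589 + \frac{34}{3} = - \frac{7733}{3}$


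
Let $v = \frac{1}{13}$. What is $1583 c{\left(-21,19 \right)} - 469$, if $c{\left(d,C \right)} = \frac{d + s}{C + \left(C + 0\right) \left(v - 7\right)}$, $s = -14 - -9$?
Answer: $- \frac{151093}{1463} \approx -103.28$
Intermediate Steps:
$v = \frac{1}{13} \approx 0.076923$
$s = -5$ ($s = -14 + 9 = -5$)
$c{\left(d,C \right)} = - \frac{13 \left(-5 + d\right)}{77 C}$ ($c{\left(d,C \right)} = \frac{d - 5}{C + \left(C + 0\right) \left(\frac{1}{13} - 7\right)} = \frac{-5 + d}{C + C \left(- \frac{90}{13}\right)} = \frac{-5 + d}{C - \frac{90 C}{13}} = \frac{-5 + d}{\left(- \frac{77}{13}\right) C} = \left(-5 + d\right) \left(- \frac{13}{77 C}\right) = - \frac{13 \left(-5 + d\right)}{77 C}$)
$1583 c{\left(-21,19 \right)} - 469 = 1583 \frac{13 \left(5 - -21\right)}{77 \cdot 19} - 469 = 1583 \cdot \frac{13}{77} \cdot \frac{1}{19} \left(5 + 21\right) - 469 = 1583 \cdot \frac{13}{77} \cdot \frac{1}{19} \cdot 26 - 469 = 1583 \cdot \frac{338}{1463} - 469 = \frac{535054}{1463} - 469 = - \frac{151093}{1463}$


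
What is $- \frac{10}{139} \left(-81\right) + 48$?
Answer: $\frac{7482}{139} \approx 53.827$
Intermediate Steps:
$- \frac{10}{139} \left(-81\right) + 48 = \left(-10\right) \frac{1}{139} \left(-81\right) + 48 = \left(- \frac{10}{139}\right) \left(-81\right) + 48 = \frac{810}{139} + 48 = \frac{7482}{139}$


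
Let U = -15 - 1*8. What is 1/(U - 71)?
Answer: -1/94 ≈ -0.010638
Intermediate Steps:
U = -23 (U = -15 - 8 = -23)
1/(U - 71) = 1/(-23 - 71) = 1/(-94) = -1/94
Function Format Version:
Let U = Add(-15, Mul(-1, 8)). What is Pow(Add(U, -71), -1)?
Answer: Rational(-1, 94) ≈ -0.010638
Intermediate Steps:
U = -23 (U = Add(-15, -8) = -23)
Pow(Add(U, -71), -1) = Pow(Add(-23, -71), -1) = Pow(-94, -1) = Rational(-1, 94)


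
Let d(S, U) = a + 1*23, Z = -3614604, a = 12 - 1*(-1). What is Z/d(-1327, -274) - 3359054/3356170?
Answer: -505472768026/5034255 ≈ -1.0041e+5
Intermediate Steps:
a = 13 (a = 12 + 1 = 13)
d(S, U) = 36 (d(S, U) = 13 + 1*23 = 13 + 23 = 36)
Z/d(-1327, -274) - 3359054/3356170 = -3614604/36 - 3359054/3356170 = -3614604*1/36 - 3359054*1/3356170 = -301217/3 - 1679527/1678085 = -505472768026/5034255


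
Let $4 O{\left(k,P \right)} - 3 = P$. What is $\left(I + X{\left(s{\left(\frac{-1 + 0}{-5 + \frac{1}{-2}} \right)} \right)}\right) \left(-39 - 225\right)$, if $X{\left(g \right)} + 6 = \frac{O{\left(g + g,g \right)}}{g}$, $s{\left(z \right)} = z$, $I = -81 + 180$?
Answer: $-25707$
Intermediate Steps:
$O{\left(k,P \right)} = \frac{3}{4} + \frac{P}{4}$
$I = 99$
$X{\left(g \right)} = -6 + \frac{\frac{3}{4} + \frac{g}{4}}{g}$
$\left(I + X{\left(s{\left(\frac{-1 + 0}{-5 + \frac{1}{-2}} \right)} \right)}\right) \left(-39 - 225\right) = \left(99 + \frac{3 - 23 \frac{-1 + 0}{-5 + \frac{1}{-2}}}{4 \frac{-1 + 0}{-5 + \frac{1}{-2}}}\right) \left(-39 - 225\right) = \left(99 + \frac{3 - 23 \left(- \frac{1}{-5 - \frac{1}{2}}\right)}{4 \left(- \frac{1}{-5 - \frac{1}{2}}\right)}\right) \left(-39 - 225\right) = \left(99 + \frac{3 - 23 \left(- \frac{1}{- \frac{11}{2}}\right)}{4 \left(- \frac{1}{- \frac{11}{2}}\right)}\right) \left(-264\right) = \left(99 + \frac{3 - 23 \left(\left(-1\right) \left(- \frac{2}{11}\right)\right)}{4 \left(\left(-1\right) \left(- \frac{2}{11}\right)\right)}\right) \left(-264\right) = \left(99 + \frac{3 - \frac{46}{11}}{4 \cdot \frac{2}{11}}\right) \left(-264\right) = \left(99 + \frac{1}{4} \cdot \frac{11}{2} \left(3 - \frac{46}{11}\right)\right) \left(-264\right) = \left(99 + \frac{1}{4} \cdot \frac{11}{2} \left(- \frac{13}{11}\right)\right) \left(-264\right) = \left(99 - \frac{13}{8}\right) \left(-264\right) = \frac{779}{8} \left(-264\right) = -25707$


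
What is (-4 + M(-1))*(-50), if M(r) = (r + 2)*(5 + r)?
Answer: 0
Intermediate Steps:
M(r) = (2 + r)*(5 + r)
(-4 + M(-1))*(-50) = (-4 + (10 + (-1)**2 + 7*(-1)))*(-50) = (-4 + (10 + 1 - 7))*(-50) = (-4 + 4)*(-50) = 0*(-50) = 0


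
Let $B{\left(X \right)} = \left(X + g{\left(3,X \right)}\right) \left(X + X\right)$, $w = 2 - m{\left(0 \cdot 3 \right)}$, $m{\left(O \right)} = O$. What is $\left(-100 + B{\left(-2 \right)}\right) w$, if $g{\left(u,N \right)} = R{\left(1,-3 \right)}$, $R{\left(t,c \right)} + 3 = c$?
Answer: $-136$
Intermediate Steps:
$R{\left(t,c \right)} = -3 + c$
$g{\left(u,N \right)} = -6$ ($g{\left(u,N \right)} = -3 - 3 = -6$)
$w = 2$ ($w = 2 - 0 \cdot 3 = 2 - 0 = 2 + 0 = 2$)
$B{\left(X \right)} = 2 X \left(-6 + X\right)$ ($B{\left(X \right)} = \left(X - 6\right) \left(X + X\right) = \left(-6 + X\right) 2 X = 2 X \left(-6 + X\right)$)
$\left(-100 + B{\left(-2 \right)}\right) w = \left(-100 + 2 \left(-2\right) \left(-6 - 2\right)\right) 2 = \left(-100 + 2 \left(-2\right) \left(-8\right)\right) 2 = \left(-100 + 32\right) 2 = \left(-68\right) 2 = -136$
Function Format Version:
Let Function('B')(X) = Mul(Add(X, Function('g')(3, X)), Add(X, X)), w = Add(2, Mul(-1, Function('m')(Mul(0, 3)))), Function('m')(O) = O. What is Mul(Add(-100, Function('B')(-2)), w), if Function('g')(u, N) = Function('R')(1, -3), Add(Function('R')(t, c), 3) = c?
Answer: -136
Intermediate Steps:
Function('R')(t, c) = Add(-3, c)
Function('g')(u, N) = -6 (Function('g')(u, N) = Add(-3, -3) = -6)
w = 2 (w = Add(2, Mul(-1, Mul(0, 3))) = Add(2, Mul(-1, 0)) = Add(2, 0) = 2)
Function('B')(X) = Mul(2, X, Add(-6, X)) (Function('B')(X) = Mul(Add(X, -6), Add(X, X)) = Mul(Add(-6, X), Mul(2, X)) = Mul(2, X, Add(-6, X)))
Mul(Add(-100, Function('B')(-2)), w) = Mul(Add(-100, Mul(2, -2, Add(-6, -2))), 2) = Mul(Add(-100, Mul(2, -2, -8)), 2) = Mul(Add(-100, 32), 2) = Mul(-68, 2) = -136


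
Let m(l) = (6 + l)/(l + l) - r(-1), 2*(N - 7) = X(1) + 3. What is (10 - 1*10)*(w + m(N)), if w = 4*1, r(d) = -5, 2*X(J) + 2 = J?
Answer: 0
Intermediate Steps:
X(J) = -1 + J/2
N = 33/4 (N = 7 + ((-1 + (1/2)*1) + 3)/2 = 7 + ((-1 + 1/2) + 3)/2 = 7 + (-1/2 + 3)/2 = 7 + (1/2)*(5/2) = 7 + 5/4 = 33/4 ≈ 8.2500)
w = 4
m(l) = 5 + (6 + l)/(2*l) (m(l) = (6 + l)/(l + l) - 1*(-5) = (6 + l)/((2*l)) + 5 = (6 + l)*(1/(2*l)) + 5 = (6 + l)/(2*l) + 5 = 5 + (6 + l)/(2*l))
(10 - 1*10)*(w + m(N)) = (10 - 1*10)*(4 + (11/2 + 3/(33/4))) = (10 - 10)*(4 + (11/2 + 3*(4/33))) = 0*(4 + (11/2 + 4/11)) = 0*(4 + 129/22) = 0*(217/22) = 0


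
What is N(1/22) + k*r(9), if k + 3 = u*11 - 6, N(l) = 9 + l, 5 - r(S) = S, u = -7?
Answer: 7767/22 ≈ 353.05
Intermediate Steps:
r(S) = 5 - S
k = -86 (k = -3 + (-7*11 - 6) = -3 + (-77 - 6) = -3 - 83 = -86)
N(1/22) + k*r(9) = (9 + 1/22) - 86*(5 - 1*9) = (9 + 1/22) - 86*(5 - 9) = 199/22 - 86*(-4) = 199/22 + 344 = 7767/22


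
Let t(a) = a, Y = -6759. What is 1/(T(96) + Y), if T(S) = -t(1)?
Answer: -1/6760 ≈ -0.00014793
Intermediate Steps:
T(S) = -1 (T(S) = -1*1 = -1)
1/(T(96) + Y) = 1/(-1 - 6759) = 1/(-6760) = -1/6760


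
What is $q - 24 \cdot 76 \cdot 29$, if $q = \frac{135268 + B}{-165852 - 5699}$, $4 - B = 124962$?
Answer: $- \frac{9074372006}{171551} \approx -52896.0$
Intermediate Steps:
$B = -124958$ ($B = 4 - 124962 = -124958$)
$q = - \frac{10310}{171551}$ ($q = \frac{135268 - 124958}{-165852 - 5699} = \frac{10310}{-171551} = 10310 \left(- \frac{1}{171551}\right) = - \frac{10310}{171551} \approx -0.060099$)
$q - 24 \cdot 76 \cdot 29 = - \frac{10310}{171551} - 24 \cdot 76 \cdot 29 = - \frac{10310}{171551} - 1824 \cdot 29 = - \frac{10310}{171551} - 52896 = - \frac{9074372006}{171551}$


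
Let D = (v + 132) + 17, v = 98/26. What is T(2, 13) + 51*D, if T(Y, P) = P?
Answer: 101455/13 ≈ 7804.2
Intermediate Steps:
v = 49/13 (v = 98*(1/26) = 49/13 ≈ 3.7692)
D = 1986/13 (D = (49/13 + 132) + 17 = 1765/13 + 17 = 1986/13 ≈ 152.77)
T(2, 13) + 51*D = 13 + 51*(1986/13) = 13 + 101286/13 = 101455/13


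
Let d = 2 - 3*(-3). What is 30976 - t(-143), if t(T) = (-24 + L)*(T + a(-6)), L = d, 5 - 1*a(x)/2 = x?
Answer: 29403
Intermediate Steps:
a(x) = 10 - 2*x
d = 11 (d = 2 + 9 = 11)
L = 11
t(T) = -286 - 13*T (t(T) = (-24 + 11)*(T + (10 - 2*(-6))) = -13*(T + (10 + 12)) = -13*(T + 22) = -13*(22 + T) = -286 - 13*T)
30976 - t(-143) = 30976 - (-286 - 13*(-143)) = 30976 - (-286 + 1859) = 30976 - 1*1573 = 30976 - 1573 = 29403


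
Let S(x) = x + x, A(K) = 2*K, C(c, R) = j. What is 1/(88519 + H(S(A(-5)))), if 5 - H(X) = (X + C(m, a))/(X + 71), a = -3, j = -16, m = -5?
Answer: 17/1504920 ≈ 1.1296e-5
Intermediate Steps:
C(c, R) = -16
S(x) = 2*x
H(X) = 5 - (-16 + X)/(71 + X) (H(X) = 5 - (X - 16)/(X + 71) = 5 - (-16 + X)/(71 + X))
1/(88519 + H(S(A(-5)))) = 1/(88519 + (371 + 4*(2*(2*(-5))))/(71 + 2*(2*(-5)))) = 1/(88519 + (371 + 4*(2*(-10)))/(71 + 2*(-10))) = 1/(88519 + (371 + 4*(-20))/(71 - 20)) = 1/(88519 + (371 - 80)/51) = 1/(88519 + (1/51)*291) = 1/(88519 + 97/17) = 1/(1504920/17) = 17/1504920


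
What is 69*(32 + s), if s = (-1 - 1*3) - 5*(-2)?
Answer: 2622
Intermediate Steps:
s = 6 (s = (-1 - 3) + 10 = -4 + 10 = 6)
69*(32 + s) = 69*(32 + 6) = 69*38 = 2622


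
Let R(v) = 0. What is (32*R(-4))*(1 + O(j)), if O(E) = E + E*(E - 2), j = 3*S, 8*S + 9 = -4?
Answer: 0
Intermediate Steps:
S = -13/8 (S = -9/8 + (⅛)*(-4) = -9/8 - ½ = -13/8 ≈ -1.6250)
j = -39/8 (j = 3*(-13/8) = -39/8 ≈ -4.8750)
O(E) = E + E*(-2 + E)
(32*R(-4))*(1 + O(j)) = (32*0)*(1 - 39*(-1 - 39/8)/8) = 0*(1 - 39/8*(-47/8)) = 0*(1 + 1833/64) = 0*(1897/64) = 0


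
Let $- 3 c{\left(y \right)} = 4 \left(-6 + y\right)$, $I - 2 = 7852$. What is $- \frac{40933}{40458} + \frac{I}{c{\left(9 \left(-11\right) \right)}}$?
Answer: $\frac{5571902}{101145} \approx 55.088$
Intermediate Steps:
$I = 7854$ ($I = 2 + 7852 = 7854$)
$c{\left(y \right)} = 8 - \frac{4 y}{3}$ ($c{\left(y \right)} = - \frac{4 \left(-6 + y\right)}{3} = - \frac{-24 + 4 y}{3} = 8 - \frac{4 y}{3}$)
$- \frac{40933}{40458} + \frac{I}{c{\left(9 \left(-11\right) \right)}} = - \frac{40933}{40458} + \frac{7854}{8 - \frac{4 \cdot 9 \left(-11\right)}{3}} = \left(-40933\right) \frac{1}{40458} + \frac{7854}{8 - -132} = - \frac{40933}{40458} + \frac{7854}{8 + 132} = - \frac{40933}{40458} + \frac{7854}{140} = - \frac{40933}{40458} + 7854 \cdot \frac{1}{140} = - \frac{40933}{40458} + \frac{561}{10} = \frac{5571902}{101145}$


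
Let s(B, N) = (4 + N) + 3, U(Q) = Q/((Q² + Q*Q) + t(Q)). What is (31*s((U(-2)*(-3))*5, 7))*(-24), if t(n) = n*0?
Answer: -10416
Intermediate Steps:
t(n) = 0
U(Q) = 1/(2*Q) (U(Q) = Q/((Q² + Q*Q) + 0) = Q/((Q² + Q²) + 0) = Q/(2*Q² + 0) = Q/((2*Q²)) = Q*(1/(2*Q²)) = 1/(2*Q))
s(B, N) = 7 + N
(31*s((U(-2)*(-3))*5, 7))*(-24) = (31*(7 + 7))*(-24) = (31*14)*(-24) = 434*(-24) = -10416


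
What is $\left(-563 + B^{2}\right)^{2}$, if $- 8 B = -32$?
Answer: $299209$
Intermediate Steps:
$B = 4$ ($B = \left(- \frac{1}{8}\right) \left(-32\right) = 4$)
$\left(-563 + B^{2}\right)^{2} = \left(-563 + 4^{2}\right)^{2} = \left(-563 + 16\right)^{2} = \left(-547\right)^{2} = 299209$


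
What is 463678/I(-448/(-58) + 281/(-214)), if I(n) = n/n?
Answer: 463678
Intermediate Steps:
I(n) = 1
463678/I(-448/(-58) + 281/(-214)) = 463678/1 = 463678*1 = 463678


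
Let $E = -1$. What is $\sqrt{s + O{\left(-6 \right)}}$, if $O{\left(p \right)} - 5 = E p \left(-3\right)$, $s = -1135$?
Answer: $2 i \sqrt{287} \approx 33.882 i$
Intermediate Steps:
$O{\left(p \right)} = 5 + 3 p$ ($O{\left(p \right)} = 5 + - p \left(-3\right) = 5 + 3 p$)
$\sqrt{s + O{\left(-6 \right)}} = \sqrt{-1135 + \left(5 + 3 \left(-6\right)\right)} = \sqrt{-1135 + \left(5 - 18\right)} = \sqrt{-1135 - 13} = \sqrt{-1148} = 2 i \sqrt{287}$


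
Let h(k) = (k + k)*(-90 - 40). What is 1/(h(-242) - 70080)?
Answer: -1/7160 ≈ -0.00013966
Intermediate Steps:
h(k) = -260*k (h(k) = (2*k)*(-130) = -260*k)
1/(h(-242) - 70080) = 1/(-260*(-242) - 70080) = 1/(62920 - 70080) = 1/(-7160) = -1/7160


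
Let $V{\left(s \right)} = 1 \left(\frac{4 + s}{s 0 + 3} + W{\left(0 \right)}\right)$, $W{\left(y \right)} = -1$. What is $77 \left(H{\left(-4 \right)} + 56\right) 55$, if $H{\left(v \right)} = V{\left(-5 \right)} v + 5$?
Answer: $\frac{842765}{3} \approx 2.8092 \cdot 10^{5}$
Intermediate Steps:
$V{\left(s \right)} = \frac{1}{3} + \frac{s}{3}$ ($V{\left(s \right)} = 1 \left(\frac{4 + s}{s 0 + 3} - 1\right) = 1 \left(\frac{4 + s}{0 + 3} - 1\right) = 1 \left(\frac{4 + s}{3} - 1\right) = 1 \left(\left(4 + s\right) \frac{1}{3} - 1\right) = 1 \left(\left(\frac{4}{3} + \frac{s}{3}\right) - 1\right) = 1 \left(\frac{1}{3} + \frac{s}{3}\right) = \frac{1}{3} + \frac{s}{3}$)
$H{\left(v \right)} = 5 - \frac{4 v}{3}$ ($H{\left(v \right)} = \left(\frac{1}{3} + \frac{1}{3} \left(-5\right)\right) v + 5 = \left(\frac{1}{3} - \frac{5}{3}\right) v + 5 = - \frac{4 v}{3} + 5 = 5 - \frac{4 v}{3}$)
$77 \left(H{\left(-4 \right)} + 56\right) 55 = 77 \left(\left(5 - - \frac{16}{3}\right) + 56\right) 55 = 77 \left(\left(5 + \frac{16}{3}\right) + 56\right) 55 = 77 \left(\frac{31}{3} + 56\right) 55 = 77 \cdot \frac{199}{3} \cdot 55 = 77 \cdot \frac{10945}{3} = \frac{842765}{3}$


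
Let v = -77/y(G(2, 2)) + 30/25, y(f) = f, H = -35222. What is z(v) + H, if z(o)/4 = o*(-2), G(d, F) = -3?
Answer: -531554/15 ≈ -35437.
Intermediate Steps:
v = 403/15 (v = -77/(-3) + 30/25 = -77*(-⅓) + 30*(1/25) = 77/3 + 6/5 = 403/15 ≈ 26.867)
z(o) = -8*o (z(o) = 4*(o*(-2)) = 4*(-2*o) = -8*o)
z(v) + H = -8*403/15 - 35222 = -3224/15 - 35222 = -531554/15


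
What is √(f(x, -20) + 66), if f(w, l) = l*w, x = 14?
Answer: I*√214 ≈ 14.629*I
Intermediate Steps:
√(f(x, -20) + 66) = √(-20*14 + 66) = √(-280 + 66) = √(-214) = I*√214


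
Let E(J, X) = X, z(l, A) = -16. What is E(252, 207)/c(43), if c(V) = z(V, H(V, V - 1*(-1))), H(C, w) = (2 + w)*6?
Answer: -207/16 ≈ -12.938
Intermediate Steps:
H(C, w) = 12 + 6*w
c(V) = -16
E(252, 207)/c(43) = 207/(-16) = 207*(-1/16) = -207/16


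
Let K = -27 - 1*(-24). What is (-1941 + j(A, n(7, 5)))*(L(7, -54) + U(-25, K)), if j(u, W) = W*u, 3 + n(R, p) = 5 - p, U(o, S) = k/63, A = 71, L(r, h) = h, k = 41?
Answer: 2413198/21 ≈ 1.1491e+5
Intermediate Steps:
K = -3 (K = -27 + 24 = -3)
U(o, S) = 41/63
n(R, p) = 2 - p (n(R, p) = -3 + (5 - p) = 2 - p)
(-1941 + j(A, n(7, 5)))*(L(7, -54) + U(-25, K)) = (-1941 + (2 - 1*5)*71)*(-54 + 41/63) = (-1941 + (2 - 5)*71)*(-3361/63) = (-1941 - 3*71)*(-3361/63) = (-1941 - 213)*(-3361/63) = -2154*(-3361/63) = 2413198/21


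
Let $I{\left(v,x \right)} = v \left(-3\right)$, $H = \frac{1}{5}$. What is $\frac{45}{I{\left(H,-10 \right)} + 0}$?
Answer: $-75$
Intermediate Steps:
$H = \frac{1}{5} \approx 0.2$
$I{\left(v,x \right)} = - 3 v$
$\frac{45}{I{\left(H,-10 \right)} + 0} = \frac{45}{\left(-3\right) \frac{1}{5} + 0} = \frac{45}{- \frac{3}{5} + 0} = \frac{45}{- \frac{3}{5}} = 45 \left(- \frac{5}{3}\right) = -75$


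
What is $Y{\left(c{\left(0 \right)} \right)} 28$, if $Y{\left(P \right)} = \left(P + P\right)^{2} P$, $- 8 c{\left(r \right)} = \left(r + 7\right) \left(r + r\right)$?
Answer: $0$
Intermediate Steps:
$c{\left(r \right)} = - \frac{r \left(7 + r\right)}{4}$ ($c{\left(r \right)} = - \frac{\left(r + 7\right) \left(r + r\right)}{8} = - \frac{\left(7 + r\right) 2 r}{8} = - \frac{2 r \left(7 + r\right)}{8} = - \frac{r \left(7 + r\right)}{4}$)
$Y{\left(P \right)} = 4 P^{3}$ ($Y{\left(P \right)} = \left(2 P\right)^{2} P = 4 P^{2} P = 4 P^{3}$)
$Y{\left(c{\left(0 \right)} \right)} 28 = 4 \left(\left(- \frac{1}{4}\right) 0 \left(7 + 0\right)\right)^{3} \cdot 28 = 4 \left(\left(- \frac{1}{4}\right) 0 \cdot 7\right)^{3} \cdot 28 = 4 \cdot 0^{3} \cdot 28 = 4 \cdot 0 \cdot 28 = 0 \cdot 28 = 0$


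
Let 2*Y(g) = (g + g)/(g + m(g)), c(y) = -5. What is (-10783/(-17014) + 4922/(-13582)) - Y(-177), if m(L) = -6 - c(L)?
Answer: -3717399269/5141622293 ≈ -0.72300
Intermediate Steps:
m(L) = -1 (m(L) = -6 - 1*(-5) = -6 + 5 = -1)
Y(g) = g/(-1 + g) (Y(g) = ((g + g)/(g - 1))/2 = ((2*g)/(-1 + g))/2 = (2*g/(-1 + g))/2 = g/(-1 + g))
(-10783/(-17014) + 4922/(-13582)) - Y(-177) = (-10783/(-17014) + 4922/(-13582)) - (-177)/(-1 - 177) = (-10783*(-1/17014) + 4922*(-1/13582)) - (-177)/(-178) = (10783/17014 - 2461/6791) - (-177)*(-1)/178 = 31355899/115542074 - 1*177/178 = 31355899/115542074 - 177/178 = -3717399269/5141622293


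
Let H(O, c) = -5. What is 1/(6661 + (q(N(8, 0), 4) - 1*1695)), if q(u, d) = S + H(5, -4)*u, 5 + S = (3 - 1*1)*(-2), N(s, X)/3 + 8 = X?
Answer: 1/5077 ≈ 0.00019697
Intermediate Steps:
N(s, X) = -24 + 3*X
S = -9 (S = -5 + (3 - 1*1)*(-2) = -5 + (3 - 1)*(-2) = -5 + 2*(-2) = -5 - 4 = -9)
q(u, d) = -9 - 5*u
1/(6661 + (q(N(8, 0), 4) - 1*1695)) = 1/(6661 + ((-9 - 5*(-24 + 3*0)) - 1*1695)) = 1/(6661 + ((-9 - 5*(-24 + 0)) - 1695)) = 1/(6661 + ((-9 - 5*(-24)) - 1695)) = 1/(6661 + ((-9 + 120) - 1695)) = 1/(6661 + (111 - 1695)) = 1/(6661 - 1584) = 1/5077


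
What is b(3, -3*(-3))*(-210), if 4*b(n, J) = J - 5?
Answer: -210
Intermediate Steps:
b(n, J) = -5/4 + J/4 (b(n, J) = (J - 5)/4 = (-5 + J)/4 = -5/4 + J/4)
b(3, -3*(-3))*(-210) = (-5/4 + (-3*(-3))/4)*(-210) = (-5/4 + (¼)*9)*(-210) = (-5/4 + 9/4)*(-210) = 1*(-210) = -210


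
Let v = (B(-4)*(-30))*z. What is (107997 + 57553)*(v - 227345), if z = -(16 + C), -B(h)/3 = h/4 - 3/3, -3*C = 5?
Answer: -37209845750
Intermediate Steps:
C = -5/3 (C = -⅓*5 = -5/3 ≈ -1.6667)
B(h) = 3 - 3*h/4 (B(h) = -3*(h/4 - 3/3) = -3*(h*(¼) - 3*⅓) = -3*(h/4 - 1) = -3*(-1 + h/4) = 3 - 3*h/4)
z = -43/3 (z = -(16 - 5/3) = -1*43/3 = -43/3 ≈ -14.333)
v = 2580 (v = ((3 - ¾*(-4))*(-30))*(-43/3) = ((3 + 3)*(-30))*(-43/3) = (6*(-30))*(-43/3) = -180*(-43/3) = 2580)
(107997 + 57553)*(v - 227345) = (107997 + 57553)*(2580 - 227345) = 165550*(-224765) = -37209845750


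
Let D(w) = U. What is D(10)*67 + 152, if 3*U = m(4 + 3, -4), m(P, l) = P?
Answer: 925/3 ≈ 308.33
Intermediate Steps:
U = 7/3 (U = (4 + 3)/3 = (1/3)*7 = 7/3 ≈ 2.3333)
D(w) = 7/3
D(10)*67 + 152 = (7/3)*67 + 152 = 469/3 + 152 = 925/3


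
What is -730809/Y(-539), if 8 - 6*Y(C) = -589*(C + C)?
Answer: 2192427/317467 ≈ 6.9060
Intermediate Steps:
Y(C) = 4/3 + 589*C/3 (Y(C) = 4/3 - (-589)*(C + C)/6 = 4/3 - (-589)*2*C/6 = 4/3 - (-589)*C/3 = 4/3 + 589*C/3)
-730809/Y(-539) = -730809/(4/3 + (589/3)*(-539)) = -730809/(4/3 - 317471/3) = -730809/(-317467/3) = -730809*(-3/317467) = 2192427/317467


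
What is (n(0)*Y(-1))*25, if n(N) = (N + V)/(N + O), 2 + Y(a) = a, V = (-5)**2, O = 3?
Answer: -625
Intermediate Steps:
V = 25
Y(a) = -2 + a
n(N) = (25 + N)/(3 + N) (n(N) = (N + 25)/(N + 3) = (25 + N)/(3 + N))
(n(0)*Y(-1))*25 = (((25 + 0)/(3 + 0))*(-2 - 1))*25 = ((25/3)*(-3))*25 = -25*25 = -625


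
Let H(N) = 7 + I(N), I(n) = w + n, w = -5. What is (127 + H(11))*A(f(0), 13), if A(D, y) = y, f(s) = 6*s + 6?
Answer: 1820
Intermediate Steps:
f(s) = 6 + 6*s
I(n) = -5 + n
H(N) = 2 + N (H(N) = 7 + (-5 + N) = 2 + N)
(127 + H(11))*A(f(0), 13) = (127 + (2 + 11))*13 = (127 + 13)*13 = 140*13 = 1820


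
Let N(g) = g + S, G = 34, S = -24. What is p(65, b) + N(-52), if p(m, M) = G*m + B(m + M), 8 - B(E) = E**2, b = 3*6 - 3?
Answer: -4258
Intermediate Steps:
N(g) = -24 + g (N(g) = g - 24 = -24 + g)
b = 15 (b = 18 - 3 = 15)
B(E) = 8 - E**2
p(m, M) = 8 - (M + m)**2 + 34*m (p(m, M) = 34*m + (8 - (m + M)**2) = 34*m + (8 - (M + m)**2) = 8 - (M + m)**2 + 34*m)
p(65, b) + N(-52) = (8 - (15 + 65)**2 + 34*65) + (-24 - 52) = (8 - 1*80**2 + 2210) - 76 = (8 - 1*6400 + 2210) - 76 = (8 - 6400 + 2210) - 76 = -4182 - 76 = -4258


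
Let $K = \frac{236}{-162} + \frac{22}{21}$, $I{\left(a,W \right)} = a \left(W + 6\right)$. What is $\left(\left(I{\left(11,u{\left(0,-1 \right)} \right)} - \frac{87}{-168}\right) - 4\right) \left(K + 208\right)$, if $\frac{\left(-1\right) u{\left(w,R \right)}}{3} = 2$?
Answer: $- \frac{956345}{1323} \approx -722.86$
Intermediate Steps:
$u{\left(w,R \right)} = -6$ ($u{\left(w,R \right)} = \left(-3\right) 2 = -6$)
$I{\left(a,W \right)} = a \left(6 + W\right)$
$K = - \frac{232}{567}$ ($K = 236 \left(- \frac{1}{162}\right) + 22 \cdot \frac{1}{21} = - \frac{118}{81} + \frac{22}{21} = - \frac{232}{567} \approx -0.40917$)
$\left(\left(I{\left(11,u{\left(0,-1 \right)} \right)} - \frac{87}{-168}\right) - 4\right) \left(K + 208\right) = \left(\left(11 \left(6 - 6\right) - \frac{87}{-168}\right) - 4\right) \left(- \frac{232}{567} + 208\right) = \left(\left(11 \cdot 0 - - \frac{29}{56}\right) - 4\right) \frac{117704}{567} = \left(\left(0 + \frac{29}{56}\right) - 4\right) \frac{117704}{567} = \left(\frac{29}{56} - 4\right) \frac{117704}{567} = \left(- \frac{195}{56}\right) \frac{117704}{567} = - \frac{956345}{1323}$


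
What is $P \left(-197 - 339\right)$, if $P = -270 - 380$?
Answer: $348400$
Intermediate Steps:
$P = -650$
$P \left(-197 - 339\right) = - 650 \left(-197 - 339\right) = \left(-650\right) \left(-536\right) = 348400$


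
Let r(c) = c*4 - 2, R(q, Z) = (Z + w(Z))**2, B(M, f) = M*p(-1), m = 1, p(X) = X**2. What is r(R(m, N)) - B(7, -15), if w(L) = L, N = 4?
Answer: 247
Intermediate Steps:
B(M, f) = M (B(M, f) = M*(-1)**2 = M*1 = M)
R(q, Z) = 4*Z**2 (R(q, Z) = (Z + Z)**2 = (2*Z)**2 = 4*Z**2)
r(c) = -2 + 4*c (r(c) = 4*c - 2 = -2 + 4*c)
r(R(m, N)) - B(7, -15) = (-2 + 4*(4*4**2)) - 1*7 = (-2 + 4*(4*16)) - 7 = (-2 + 4*64) - 7 = (-2 + 256) - 7 = 254 - 7 = 247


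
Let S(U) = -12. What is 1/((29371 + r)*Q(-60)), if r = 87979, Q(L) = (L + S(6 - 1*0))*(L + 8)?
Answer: 1/439358400 ≈ 2.2760e-9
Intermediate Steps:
Q(L) = (-12 + L)*(8 + L) (Q(L) = (L - 12)*(L + 8) = (-12 + L)*(8 + L))
1/((29371 + r)*Q(-60)) = 1/((29371 + 87979)*(-96 + (-60)² - 4*(-60))) = 1/(117350*(-96 + 3600 + 240)) = (1/117350)/3744 = (1/117350)*(1/3744) = 1/439358400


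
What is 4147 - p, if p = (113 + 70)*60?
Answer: -6833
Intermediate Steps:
p = 10980 (p = 183*60 = 10980)
4147 - p = 4147 - 1*10980 = 4147 - 10980 = -6833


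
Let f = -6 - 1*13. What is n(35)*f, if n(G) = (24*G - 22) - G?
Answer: -14877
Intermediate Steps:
f = -19 (f = -6 - 13 = -19)
n(G) = -22 + 23*G (n(G) = (-22 + 24*G) - G = -22 + 23*G)
n(35)*f = (-22 + 23*35)*(-19) = (-22 + 805)*(-19) = 783*(-19) = -14877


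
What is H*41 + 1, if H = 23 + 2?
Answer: 1026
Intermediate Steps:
H = 25
H*41 + 1 = 25*41 + 1 = 1025 + 1 = 1026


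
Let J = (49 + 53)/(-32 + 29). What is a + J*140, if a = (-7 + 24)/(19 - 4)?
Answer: -71383/15 ≈ -4758.9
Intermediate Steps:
J = -34 (J = 102/(-3) = 102*(-⅓) = -34)
a = 17/15 ≈ 1.1333
a + J*140 = 17/15 - 34*140 = 17/15 - 4760 = -71383/15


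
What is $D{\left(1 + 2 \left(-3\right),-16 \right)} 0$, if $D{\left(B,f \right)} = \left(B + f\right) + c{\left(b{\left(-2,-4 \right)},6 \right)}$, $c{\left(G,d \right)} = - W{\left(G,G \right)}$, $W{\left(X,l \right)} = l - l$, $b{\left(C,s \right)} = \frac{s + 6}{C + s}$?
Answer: $0$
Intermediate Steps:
$b{\left(C,s \right)} = \frac{6 + s}{C + s}$
$W{\left(X,l \right)} = 0$
$c{\left(G,d \right)} = 0$ ($c{\left(G,d \right)} = \left(-1\right) 0 = 0$)
$D{\left(B,f \right)} = B + f$ ($D{\left(B,f \right)} = \left(B + f\right) + 0 = B + f$)
$D{\left(1 + 2 \left(-3\right),-16 \right)} 0 = \left(\left(1 + 2 \left(-3\right)\right) - 16\right) 0 = \left(\left(1 - 6\right) - 16\right) 0 = \left(-5 - 16\right) 0 = \left(-21\right) 0 = 0$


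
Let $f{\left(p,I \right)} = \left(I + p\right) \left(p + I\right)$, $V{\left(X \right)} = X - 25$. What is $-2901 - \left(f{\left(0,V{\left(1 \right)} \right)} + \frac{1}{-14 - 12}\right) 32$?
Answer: $- \frac{277313}{13} \approx -21332.0$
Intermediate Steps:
$V{\left(X \right)} = -25 + X$ ($V{\left(X \right)} = X - 25 = -25 + X$)
$f{\left(p,I \right)} = \left(I + p\right)^{2}$ ($f{\left(p,I \right)} = \left(I + p\right) \left(I + p\right) = \left(I + p\right)^{2}$)
$-2901 - \left(f{\left(0,V{\left(1 \right)} \right)} + \frac{1}{-14 - 12}\right) 32 = -2901 - \left(\left(\left(-25 + 1\right) + 0\right)^{2} + \frac{1}{-14 - 12}\right) 32 = -2901 - \left(\left(-24 + 0\right)^{2} + \frac{1}{-26}\right) 32 = -2901 - \left(\left(-24\right)^{2} - \frac{1}{26}\right) 32 = -2901 - \left(576 - \frac{1}{26}\right) 32 = -2901 - \frac{14975}{26} \cdot 32 = -2901 - \frac{239600}{13} = - \frac{277313}{13}$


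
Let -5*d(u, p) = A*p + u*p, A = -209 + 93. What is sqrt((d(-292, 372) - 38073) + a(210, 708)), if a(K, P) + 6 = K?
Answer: I*sqrt(187845)/5 ≈ 86.682*I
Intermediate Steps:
a(K, P) = -6 + K
A = -116
d(u, p) = 116*p/5 - p*u/5 (d(u, p) = -(-116*p + u*p)/5 = -(-116*p + p*u)/5 = 116*p/5 - p*u/5)
sqrt((d(-292, 372) - 38073) + a(210, 708)) = sqrt(((1/5)*372*(116 - 1*(-292)) - 38073) + (-6 + 210)) = sqrt(((1/5)*372*(116 + 292) - 38073) + 204) = sqrt(((1/5)*372*408 - 38073) + 204) = sqrt((151776/5 - 38073) + 204) = sqrt(-38589/5 + 204) = sqrt(-37569/5) = I*sqrt(187845)/5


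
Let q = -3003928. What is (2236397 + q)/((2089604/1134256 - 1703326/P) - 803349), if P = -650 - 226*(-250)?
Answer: 6077713181515700/6361565812139307 ≈ 0.95538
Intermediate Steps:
P = 55850 (P = -650 + 56500 = 55850)
(2236397 + q)/((2089604/1134256 - 1703326/P) - 803349) = (2236397 - 3003928)/((2089604/1134256 - 1703326/55850) - 803349) = -767531/((2089604*(1/1134256) - 1703326*1/55850) - 803349) = -767531/((522401/283564 - 851663/27925) - 803349) = -767531/(-226912919007/7918524700 - 803349) = -767531/(-6361565812139307/7918524700) = -767531*(-7918524700/6361565812139307) = 6077713181515700/6361565812139307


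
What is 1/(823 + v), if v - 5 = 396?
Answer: 1/1224 ≈ 0.00081699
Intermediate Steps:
v = 401 (v = 5 + 396 = 401)
1/(823 + v) = 1/(823 + 401) = 1/1224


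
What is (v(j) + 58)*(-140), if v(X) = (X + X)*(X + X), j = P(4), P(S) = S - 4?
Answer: -8120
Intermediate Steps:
P(S) = -4 + S
j = 0 (j = -4 + 4 = 0)
v(X) = 4*X² (v(X) = (2*X)*(2*X) = 4*X²)
(v(j) + 58)*(-140) = (4*0² + 58)*(-140) = (4*0 + 58)*(-140) = (0 + 58)*(-140) = 58*(-140) = -8120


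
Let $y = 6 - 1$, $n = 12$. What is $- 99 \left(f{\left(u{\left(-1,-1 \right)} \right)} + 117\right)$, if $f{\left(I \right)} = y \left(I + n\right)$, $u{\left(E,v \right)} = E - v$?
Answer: $-17523$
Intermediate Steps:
$y = 5$ ($y = 6 - 1 = 5$)
$f{\left(I \right)} = 60 + 5 I$ ($f{\left(I \right)} = 5 \left(I + 12\right) = 5 \left(12 + I\right) = 60 + 5 I$)
$- 99 \left(f{\left(u{\left(-1,-1 \right)} \right)} + 117\right) = - 99 \left(\left(60 + 5 \left(-1 - -1\right)\right) + 117\right) = - 99 \left(\left(60 + 5 \left(-1 + 1\right)\right) + 117\right) = - 99 \left(\left(60 + 5 \cdot 0\right) + 117\right) = - 99 \left(\left(60 + 0\right) + 117\right) = - 99 \left(60 + 117\right) = \left(-99\right) 177 = -17523$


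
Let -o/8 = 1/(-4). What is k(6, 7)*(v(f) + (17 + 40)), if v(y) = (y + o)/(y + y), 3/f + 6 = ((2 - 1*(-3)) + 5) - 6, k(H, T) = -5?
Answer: -1705/6 ≈ -284.17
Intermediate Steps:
o = 2 (o = -8/(-4) = -8*(-1/4) = 2)
f = -3/2 (f = 3/(-6 + (((2 - 1*(-3)) + 5) - 6)) = 3/(-6 + (((2 + 3) + 5) - 6)) = 3/(-6 + ((5 + 5) - 6)) = 3/(-6 + (10 - 6)) = 3/(-6 + 4) = 3/(-2) = 3*(-1/2) = -3/2 ≈ -1.5000)
v(y) = (2 + y)/(2*y) (v(y) = (y + 2)/(y + y) = (2 + y)/((2*y)) = (2 + y)*(1/(2*y)) = (2 + y)/(2*y))
k(6, 7)*(v(f) + (17 + 40)) = -5*((2 - 3/2)/(2*(-3/2)) + (17 + 40)) = -5*((1/2)*(-2/3)*(1/2) + 57) = -5*(-1/6 + 57) = -5*341/6 = -1705/6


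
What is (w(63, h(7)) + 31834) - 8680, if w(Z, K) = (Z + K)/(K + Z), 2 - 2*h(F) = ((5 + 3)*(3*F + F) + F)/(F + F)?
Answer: 23155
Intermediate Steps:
h(F) = -29/4 (h(F) = 1 - ((5 + 3)*(3*F + F) + F)/(2*(F + F)) = 1 - (8*(4*F) + F)/(2*(2*F)) = 1 - (32*F + F)*1/(2*F)/2 = 1 - 33*F*1/(2*F)/2 = 1 - ½*33/2 = 1 - 33/4 = -29/4)
w(Z, K) = 1 (w(Z, K) = (K + Z)/(K + Z) = 1)
(w(63, h(7)) + 31834) - 8680 = (1 + 31834) - 8680 = 31835 - 8680 = 23155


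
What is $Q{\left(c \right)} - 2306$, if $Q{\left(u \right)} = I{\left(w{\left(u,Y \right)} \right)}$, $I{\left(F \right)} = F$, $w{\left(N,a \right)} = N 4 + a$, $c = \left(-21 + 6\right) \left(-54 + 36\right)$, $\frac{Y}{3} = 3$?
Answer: $-1217$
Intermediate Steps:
$Y = 9$ ($Y = 3 \cdot 3 = 9$)
$c = 270$ ($c = \left(-15\right) \left(-18\right) = 270$)
$w{\left(N,a \right)} = a + 4 N$ ($w{\left(N,a \right)} = 4 N + a = a + 4 N$)
$Q{\left(u \right)} = 9 + 4 u$
$Q{\left(c \right)} - 2306 = \left(9 + 4 \cdot 270\right) - 2306 = \left(9 + 1080\right) - 2306 = 1089 - 2306 = -1217$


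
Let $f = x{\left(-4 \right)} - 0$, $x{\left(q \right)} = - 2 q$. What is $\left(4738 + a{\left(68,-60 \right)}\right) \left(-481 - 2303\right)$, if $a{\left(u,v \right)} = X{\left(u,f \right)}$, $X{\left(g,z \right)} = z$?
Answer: $-13212864$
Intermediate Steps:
$f = 8$ ($f = \left(-2\right) \left(-4\right) - 0 = 8 + 0 = 8$)
$a{\left(u,v \right)} = 8$
$\left(4738 + a{\left(68,-60 \right)}\right) \left(-481 - 2303\right) = \left(4738 + 8\right) \left(-481 - 2303\right) = 4746 \left(-2784\right) = -13212864$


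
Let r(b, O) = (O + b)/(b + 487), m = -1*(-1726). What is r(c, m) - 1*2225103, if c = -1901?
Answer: -449470781/202 ≈ -2.2251e+6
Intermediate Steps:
m = 1726
r(b, O) = (O + b)/(487 + b)
r(c, m) - 1*2225103 = (1726 - 1901)/(487 - 1901) - 1*2225103 = -175/(-1414) - 2225103 = -1/1414*(-175) - 2225103 = 25/202 - 2225103 = -449470781/202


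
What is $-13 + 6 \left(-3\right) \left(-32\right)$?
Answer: $563$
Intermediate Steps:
$-13 + 6 \left(-3\right) \left(-32\right) = -13 - -576 = -13 + 576 = 563$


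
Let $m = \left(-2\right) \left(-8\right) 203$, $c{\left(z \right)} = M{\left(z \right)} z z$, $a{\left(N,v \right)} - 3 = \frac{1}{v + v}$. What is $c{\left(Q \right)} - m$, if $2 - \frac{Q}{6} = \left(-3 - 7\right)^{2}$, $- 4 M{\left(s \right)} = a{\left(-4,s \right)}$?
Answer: $- \frac{524965}{2} \approx -2.6248 \cdot 10^{5}$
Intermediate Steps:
$a{\left(N,v \right)} = 3 + \frac{1}{2 v}$ ($a{\left(N,v \right)} = 3 + \frac{1}{v + v} = 3 + \frac{1}{2 v}$)
$M{\left(s \right)} = - \frac{3}{4} - \frac{1}{8 s}$ ($M{\left(s \right)} = - \frac{3 + \frac{1}{2 s}}{4} = - \frac{3}{4} - \frac{1}{8 s}$)
$Q = -588$ ($Q = 12 - 6 \left(-3 - 7\right)^{2} = 12 - 6 \left(-10\right)^{2} = 12 - 600 = -588$)
$c{\left(z \right)} = z \left(- \frac{1}{8} - \frac{3 z}{4}\right)$ ($c{\left(z \right)} = \frac{-1 - 6 z}{8 z} z z = \left(- \frac{1}{8} - \frac{3 z}{4}\right) z = z \left(- \frac{1}{8} - \frac{3 z}{4}\right)$)
$m = 3248$ ($m = 16 \cdot 203 = 3248$)
$c{\left(Q \right)} - m = \frac{1}{8} \left(-588\right) \left(-1 - -3528\right) - 3248 = \frac{1}{8} \left(-588\right) \left(-1 + 3528\right) - 3248 = \frac{1}{8} \left(-588\right) 3527 - 3248 = - \frac{518469}{2} - 3248 = - \frac{524965}{2}$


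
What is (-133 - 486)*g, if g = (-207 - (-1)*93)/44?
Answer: 35283/22 ≈ 1603.8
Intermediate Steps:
g = -57/22 (g = (-207 - 1*(-93))*(1/44) = (-207 + 93)*(1/44) = -114*1/44 = -57/22 ≈ -2.5909)
(-133 - 486)*g = (-133 - 486)*(-57/22) = -619*(-57/22) = 35283/22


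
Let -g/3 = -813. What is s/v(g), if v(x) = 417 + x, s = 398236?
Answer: 99559/714 ≈ 139.44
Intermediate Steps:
g = 2439 (g = -3*(-813) = 2439)
s/v(g) = 398236/(417 + 2439) = 398236/2856 = 398236*(1/2856) = 99559/714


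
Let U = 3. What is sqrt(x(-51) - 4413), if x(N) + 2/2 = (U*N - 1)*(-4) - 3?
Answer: I*sqrt(3801) ≈ 61.652*I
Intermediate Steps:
x(N) = -12*N (x(N) = -1 + ((3*N - 1)*(-4) - 3) = -1 + ((-1 + 3*N)*(-4) - 3) = -1 + ((4 - 12*N) - 3) = -1 + (1 - 12*N) = -12*N)
sqrt(x(-51) - 4413) = sqrt(-12*(-51) - 4413) = sqrt(612 - 4413) = sqrt(-3801) = I*sqrt(3801)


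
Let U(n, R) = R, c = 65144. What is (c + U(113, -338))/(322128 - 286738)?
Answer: 32403/17695 ≈ 1.8312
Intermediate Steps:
(c + U(113, -338))/(322128 - 286738) = (65144 - 338)/(322128 - 286738) = 64806/35390 = 64806*(1/35390) = 32403/17695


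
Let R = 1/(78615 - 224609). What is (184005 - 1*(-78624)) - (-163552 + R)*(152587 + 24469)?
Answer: 2113856290204905/72997 ≈ 2.8958e+10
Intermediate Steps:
R = -1/145994 (R = 1/(-145994) = -1/145994 ≈ -6.8496e-6)
(184005 - 1*(-78624)) - (-163552 + R)*(152587 + 24469) = (184005 - 1*(-78624)) - (-163552 - 1/145994)*(152587 + 24469) = (184005 + 78624) - (-23877610689)*177056/145994 = 262629 - 1*(-2113837119075792/72997) = 262629 + 2113837119075792/72997 = 2113856290204905/72997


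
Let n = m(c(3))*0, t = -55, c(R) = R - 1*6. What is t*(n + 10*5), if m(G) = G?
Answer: -2750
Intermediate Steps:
c(R) = -6 + R (c(R) = R - 6 = -6 + R)
n = 0 (n = (-6 + 3)*0 = -3*0 = 0)
t*(n + 10*5) = -55*(0 + 10*5) = -55*(0 + 50) = -55*50 = -2750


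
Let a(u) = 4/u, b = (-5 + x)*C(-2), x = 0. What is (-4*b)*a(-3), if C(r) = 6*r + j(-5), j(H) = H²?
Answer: -1040/3 ≈ -346.67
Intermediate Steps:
C(r) = 25 + 6*r (C(r) = 6*r + (-5)² = 6*r + 25 = 25 + 6*r)
b = -65 (b = (-5 + 0)*(25 + 6*(-2)) = -5*(25 - 12) = -5*13 = -65)
(-4*b)*a(-3) = (-4*(-65))*(4/(-3)) = 260*(4*(-⅓)) = 260*(-4/3) = -1040/3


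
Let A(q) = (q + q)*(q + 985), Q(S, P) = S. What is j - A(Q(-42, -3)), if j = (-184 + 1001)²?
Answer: 746701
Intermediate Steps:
j = 667489 (j = 817² = 667489)
A(q) = 2*q*(985 + q) (A(q) = (2*q)*(985 + q) = 2*q*(985 + q))
j - A(Q(-42, -3)) = 667489 - 2*(-42)*(985 - 42) = 667489 - 2*(-42)*943 = 667489 - 1*(-79212) = 667489 + 79212 = 746701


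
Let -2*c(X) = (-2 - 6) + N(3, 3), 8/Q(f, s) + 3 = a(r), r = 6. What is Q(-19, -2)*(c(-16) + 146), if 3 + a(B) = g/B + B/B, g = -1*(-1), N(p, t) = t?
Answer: -7128/29 ≈ -245.79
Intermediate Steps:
g = 1
a(B) = -2 + 1/B (a(B) = -3 + (1/B + B/B) = -3 + (1/B + 1) = -3 + (1 + 1/B) = -2 + 1/B)
Q(f, s) = -48/29 (Q(f, s) = 8/(-3 + (-2 + 1/6)) = 8/(-3 - 11/6) = 8/(-29/6) = 8*(-6/29) = -48/29)
c(X) = 5/2 (c(X) = -((-2 - 6) + 3)/2 = -(-8 + 3)/2 = -1/2*(-5) = 5/2)
Q(-19, -2)*(c(-16) + 146) = -48*(5/2 + 146)/29 = -48/29*297/2 = -7128/29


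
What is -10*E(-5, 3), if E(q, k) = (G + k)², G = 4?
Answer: -490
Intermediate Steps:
E(q, k) = (4 + k)²
-10*E(-5, 3) = -10*(4 + 3)² = -10*7² = -10*49 = -490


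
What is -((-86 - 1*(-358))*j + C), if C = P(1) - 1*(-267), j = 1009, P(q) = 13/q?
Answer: -274728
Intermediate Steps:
C = 280 (C = 13/1 - 1*(-267) = 13*1 + 267 = 13 + 267 = 280)
-((-86 - 1*(-358))*j + C) = -((-86 - 1*(-358))*1009 + 280) = -((-86 + 358)*1009 + 280) = -(272*1009 + 280) = -(274448 + 280) = -1*274728 = -274728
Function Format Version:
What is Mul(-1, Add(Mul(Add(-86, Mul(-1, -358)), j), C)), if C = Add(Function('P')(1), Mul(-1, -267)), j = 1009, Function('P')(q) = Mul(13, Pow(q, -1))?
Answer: -274728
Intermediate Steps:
C = 280 (C = Add(Mul(13, Pow(1, -1)), Mul(-1, -267)) = Add(Mul(13, 1), 267) = Add(13, 267) = 280)
Mul(-1, Add(Mul(Add(-86, Mul(-1, -358)), j), C)) = Mul(-1, Add(Mul(Add(-86, Mul(-1, -358)), 1009), 280)) = Mul(-1, Add(Mul(Add(-86, 358), 1009), 280)) = Mul(-1, Add(Mul(272, 1009), 280)) = Mul(-1, Add(274448, 280)) = Mul(-1, 274728) = -274728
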